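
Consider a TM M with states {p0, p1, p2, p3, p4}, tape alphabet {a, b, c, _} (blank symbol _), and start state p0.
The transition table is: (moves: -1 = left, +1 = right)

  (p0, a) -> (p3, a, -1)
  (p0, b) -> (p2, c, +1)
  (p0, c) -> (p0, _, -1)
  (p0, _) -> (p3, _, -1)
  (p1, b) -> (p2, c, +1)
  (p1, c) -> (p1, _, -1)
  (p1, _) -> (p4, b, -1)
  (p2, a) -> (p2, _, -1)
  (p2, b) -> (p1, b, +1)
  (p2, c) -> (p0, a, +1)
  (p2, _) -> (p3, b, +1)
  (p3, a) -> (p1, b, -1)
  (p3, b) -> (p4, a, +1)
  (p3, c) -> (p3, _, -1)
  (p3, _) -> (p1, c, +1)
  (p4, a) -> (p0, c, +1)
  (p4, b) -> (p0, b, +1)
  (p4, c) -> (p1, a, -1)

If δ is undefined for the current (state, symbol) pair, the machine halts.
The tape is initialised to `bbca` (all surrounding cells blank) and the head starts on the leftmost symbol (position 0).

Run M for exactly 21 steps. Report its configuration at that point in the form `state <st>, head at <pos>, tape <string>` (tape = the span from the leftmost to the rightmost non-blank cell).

state p1, head at 3, tape cccb_b_b

state=p0 head=0 tape=[b]bca____   (p0,b)→(p2,c,+1)
state=p2 head=1 tape=c[b]ca____   (p2,b)→(p1,b,+1)
state=p1 head=2 tape=cb[c]a____   (p1,c)→(p1,_,-1)
state=p1 head=1 tape=c[b]_a____   (p1,b)→(p2,c,+1)
state=p2 head=2 tape=cc[_]a____   (p2,_)→(p3,b,+1)
state=p3 head=3 tape=ccb[a]____   (p3,a)→(p1,b,-1)
state=p1 head=2 tape=cc[b]b____   (p1,b)→(p2,c,+1)
state=p2 head=3 tape=ccc[b]____   (p2,b)→(p1,b,+1)
state=p1 head=4 tape=cccb[_]___   (p1,_)→(p4,b,-1)
state=p4 head=3 tape=ccc[b]b___   (p4,b)→(p0,b,+1)
state=p0 head=4 tape=cccb[b]___   (p0,b)→(p2,c,+1)
state=p2 head=5 tape=cccbc[_]__   (p2,_)→(p3,b,+1)
state=p3 head=6 tape=cccbcb[_]_   (p3,_)→(p1,c,+1)
state=p1 head=7 tape=cccbcbc[_]   (p1,_)→(p4,b,-1)
state=p4 head=6 tape=cccbcb[c]b   (p4,c)→(p1,a,-1)
state=p1 head=5 tape=cccbc[b]ab   (p1,b)→(p2,c,+1)
state=p2 head=6 tape=cccbcc[a]b   (p2,a)→(p2,_,-1)
state=p2 head=5 tape=cccbc[c]_b   (p2,c)→(p0,a,+1)
state=p0 head=6 tape=cccbca[_]b   (p0,_)→(p3,_,-1)
state=p3 head=5 tape=cccbc[a]_b   (p3,a)→(p1,b,-1)
state=p1 head=4 tape=cccb[c]b_b   (p1,c)→(p1,_,-1)
state=p1 head=3 tape=ccc[b]_b_b
After 21 steps: state p1, head at 3, tape cccb_b_b.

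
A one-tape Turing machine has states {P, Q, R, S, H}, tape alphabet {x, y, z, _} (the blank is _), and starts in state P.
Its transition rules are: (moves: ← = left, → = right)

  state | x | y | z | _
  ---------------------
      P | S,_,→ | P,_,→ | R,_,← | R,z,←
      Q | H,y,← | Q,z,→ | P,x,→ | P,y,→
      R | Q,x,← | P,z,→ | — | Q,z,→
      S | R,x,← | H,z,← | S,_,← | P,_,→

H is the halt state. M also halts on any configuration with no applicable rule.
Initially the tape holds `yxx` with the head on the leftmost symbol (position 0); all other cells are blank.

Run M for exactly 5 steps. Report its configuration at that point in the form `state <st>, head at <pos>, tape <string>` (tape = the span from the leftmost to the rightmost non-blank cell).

P | [y]xx   read y → write _, move →, go to P
P | _[x]x   read x → write _, move →, go to S
S | __[x]   read x → write x, move ←, go to R
R | _[_]x   read _ → write z, move →, go to Q
Q | _z[x]   read x → write y, move ←, go to H
H | _[z]y
After 5 steps: state H, head at 1, tape zy.

state H, head at 1, tape zy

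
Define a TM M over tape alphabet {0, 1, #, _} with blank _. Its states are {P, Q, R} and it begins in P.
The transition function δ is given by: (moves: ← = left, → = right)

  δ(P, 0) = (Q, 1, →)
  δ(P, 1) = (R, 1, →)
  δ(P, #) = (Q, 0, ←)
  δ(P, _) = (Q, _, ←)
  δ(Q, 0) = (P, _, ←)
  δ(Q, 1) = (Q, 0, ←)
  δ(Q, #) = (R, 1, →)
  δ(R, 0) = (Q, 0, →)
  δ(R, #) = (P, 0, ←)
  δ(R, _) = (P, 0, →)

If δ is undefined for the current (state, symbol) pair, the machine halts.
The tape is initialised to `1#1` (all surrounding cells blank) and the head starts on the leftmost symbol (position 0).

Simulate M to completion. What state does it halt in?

Q

state=P head=0 tape=[1]#1_   (P,1)→(R,1,→)
state=R head=1 tape=1[#]1_   (R,#)→(P,0,←)
state=P head=0 tape=[1]01_   (P,1)→(R,1,→)
state=R head=1 tape=1[0]1_   (R,0)→(Q,0,→)
state=Q head=2 tape=10[1]_   (Q,1)→(Q,0,←)
state=Q head=1 tape=1[0]0_   (Q,0)→(P,_,←)
state=P head=0 tape=[1]_0_   (P,1)→(R,1,→)
state=R head=1 tape=1[_]0_   (R,_)→(P,0,→)
state=P head=2 tape=10[0]_   (P,0)→(Q,1,→)
state=Q head=3 tape=101[_]
No transition is defined for (Q, _); M halts in state Q.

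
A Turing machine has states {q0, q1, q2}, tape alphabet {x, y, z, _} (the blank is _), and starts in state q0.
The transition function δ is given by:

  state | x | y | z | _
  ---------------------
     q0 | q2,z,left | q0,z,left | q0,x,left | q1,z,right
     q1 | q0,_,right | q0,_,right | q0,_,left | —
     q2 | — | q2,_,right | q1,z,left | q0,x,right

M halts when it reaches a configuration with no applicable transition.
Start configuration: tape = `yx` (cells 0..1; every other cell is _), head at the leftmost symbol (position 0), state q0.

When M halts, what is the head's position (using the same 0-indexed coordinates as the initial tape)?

3

state=q0 head=0 tape=__[y]x__   (q0,y)→(q0,z,left)
state=q0 head=-1 tape=_[_]zx__   (q0,_)→(q1,z,right)
state=q1 head=0 tape=_z[z]x__   (q1,z)→(q0,_,left)
state=q0 head=-1 tape=_[z]_x__   (q0,z)→(q0,x,left)
state=q0 head=-2 tape=[_]x_x__   (q0,_)→(q1,z,right)
state=q1 head=-1 tape=z[x]_x__   (q1,x)→(q0,_,right)
state=q0 head=0 tape=z_[_]x__   (q0,_)→(q1,z,right)
state=q1 head=1 tape=z_z[x]__   (q1,x)→(q0,_,right)
state=q0 head=2 tape=z_z_[_]_   (q0,_)→(q1,z,right)
state=q1 head=3 tape=z_z_z[_]
At halt the head is at cell 3.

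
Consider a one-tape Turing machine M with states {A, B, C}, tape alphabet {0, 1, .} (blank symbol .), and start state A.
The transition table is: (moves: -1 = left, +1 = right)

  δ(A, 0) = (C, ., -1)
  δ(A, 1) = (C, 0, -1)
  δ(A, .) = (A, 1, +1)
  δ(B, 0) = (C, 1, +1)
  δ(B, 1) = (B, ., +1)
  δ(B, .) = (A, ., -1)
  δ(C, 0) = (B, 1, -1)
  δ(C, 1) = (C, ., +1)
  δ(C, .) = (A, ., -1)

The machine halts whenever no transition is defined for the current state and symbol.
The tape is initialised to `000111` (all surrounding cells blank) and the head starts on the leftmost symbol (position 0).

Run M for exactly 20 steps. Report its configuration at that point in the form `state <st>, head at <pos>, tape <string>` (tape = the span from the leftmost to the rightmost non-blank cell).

A | ..[0]00111   read 0 → write ., move -1, go to C
C | .[.].00111   read . → write ., move -1, go to A
A | [.]..00111   read . → write 1, move +1, go to A
A | 1[.].00111   read . → write 1, move +1, go to A
A | 11[.]00111   read . → write 1, move +1, go to A
A | 111[0]0111   read 0 → write ., move -1, go to C
C | 11[1].0111   read 1 → write ., move +1, go to C
C | 11.[.]0111   read . → write ., move -1, go to A
A | 11[.].0111   read . → write 1, move +1, go to A
A | 111[.]0111   read . → write 1, move +1, go to A
A | 1111[0]111   read 0 → write ., move -1, go to C
C | 111[1].111   read 1 → write ., move +1, go to C
C | 111.[.]111   read . → write ., move -1, go to A
A | 111[.].111   read . → write 1, move +1, go to A
A | 1111[.]111   read . → write 1, move +1, go to A
A | 11111[1]11   read 1 → write 0, move -1, go to C
C | 1111[1]011   read 1 → write ., move +1, go to C
C | 1111.[0]11   read 0 → write 1, move -1, go to B
B | 1111[.]111   read . → write ., move -1, go to A
A | 111[1].111   read 1 → write 0, move -1, go to C
C | 11[1]0.111
After 20 steps: state C, head at 0, tape 1110.111.

state C, head at 0, tape 1110.111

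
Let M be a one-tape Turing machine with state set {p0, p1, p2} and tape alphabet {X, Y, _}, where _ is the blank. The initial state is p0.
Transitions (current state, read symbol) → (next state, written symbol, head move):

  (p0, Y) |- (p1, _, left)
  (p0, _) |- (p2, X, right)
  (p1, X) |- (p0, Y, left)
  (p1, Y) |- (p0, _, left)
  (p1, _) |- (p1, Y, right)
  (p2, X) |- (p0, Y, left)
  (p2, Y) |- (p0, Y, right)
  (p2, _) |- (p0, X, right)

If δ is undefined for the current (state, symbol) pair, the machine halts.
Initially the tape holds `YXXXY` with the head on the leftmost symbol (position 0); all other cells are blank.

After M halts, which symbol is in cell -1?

X

p0 | __[Y]XXXY   read Y → write _, move left, go to p1
p1 | _[_]_XXXY   read _ → write Y, move right, go to p1
p1 | _Y[_]XXXY   read _ → write Y, move right, go to p1
p1 | _YY[X]XXY   read X → write Y, move left, go to p0
p0 | _Y[Y]YXXY   read Y → write _, move left, go to p1
p1 | _[Y]_YXXY   read Y → write _, move left, go to p0
p0 | [_]__YXXY   read _ → write X, move right, go to p2
p2 | X[_]_YXXY   read _ → write X, move right, go to p0
p0 | XX[_]YXXY   read _ → write X, move right, go to p2
p2 | XXX[Y]XXY   read Y → write Y, move right, go to p0
p0 | XXXY[X]XY
Cell -1 holds X when M halts.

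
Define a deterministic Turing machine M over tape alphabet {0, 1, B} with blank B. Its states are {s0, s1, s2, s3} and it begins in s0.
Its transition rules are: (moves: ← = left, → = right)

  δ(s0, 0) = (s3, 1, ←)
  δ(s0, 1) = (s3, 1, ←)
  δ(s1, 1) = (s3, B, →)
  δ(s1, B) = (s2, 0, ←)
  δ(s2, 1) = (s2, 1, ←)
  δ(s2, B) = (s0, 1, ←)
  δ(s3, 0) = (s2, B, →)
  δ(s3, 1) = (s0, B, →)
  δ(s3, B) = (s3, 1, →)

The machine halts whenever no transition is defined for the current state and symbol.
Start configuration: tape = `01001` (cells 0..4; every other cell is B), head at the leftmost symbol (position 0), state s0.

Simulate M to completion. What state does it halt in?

s0

state=s0 head=0 tape=B[0]1001B   (s0,0)→(s3,1,←)
state=s3 head=-1 tape=[B]11001B   (s3,B)→(s3,1,→)
state=s3 head=0 tape=1[1]1001B   (s3,1)→(s0,B,→)
state=s0 head=1 tape=1B[1]001B   (s0,1)→(s3,1,←)
state=s3 head=0 tape=1[B]1001B   (s3,B)→(s3,1,→)
state=s3 head=1 tape=11[1]001B   (s3,1)→(s0,B,→)
state=s0 head=2 tape=11B[0]01B   (s0,0)→(s3,1,←)
state=s3 head=1 tape=11[B]101B   (s3,B)→(s3,1,→)
state=s3 head=2 tape=111[1]01B   (s3,1)→(s0,B,→)
state=s0 head=3 tape=111B[0]1B   (s0,0)→(s3,1,←)
state=s3 head=2 tape=111[B]11B   (s3,B)→(s3,1,→)
state=s3 head=3 tape=1111[1]1B   (s3,1)→(s0,B,→)
state=s0 head=4 tape=1111B[1]B   (s0,1)→(s3,1,←)
state=s3 head=3 tape=1111[B]1B   (s3,B)→(s3,1,→)
state=s3 head=4 tape=11111[1]B   (s3,1)→(s0,B,→)
state=s0 head=5 tape=11111B[B]
No transition is defined for (s0, B); M halts in state s0.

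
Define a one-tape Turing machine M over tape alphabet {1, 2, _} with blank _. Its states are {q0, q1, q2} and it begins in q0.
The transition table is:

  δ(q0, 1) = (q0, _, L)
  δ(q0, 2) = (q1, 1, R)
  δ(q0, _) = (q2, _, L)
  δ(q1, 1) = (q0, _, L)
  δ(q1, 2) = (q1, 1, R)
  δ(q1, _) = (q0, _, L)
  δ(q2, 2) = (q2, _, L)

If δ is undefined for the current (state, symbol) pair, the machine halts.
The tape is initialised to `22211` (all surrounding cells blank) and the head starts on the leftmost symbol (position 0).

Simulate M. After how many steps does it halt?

8

q0 | __[2]2211   read 2 → write 1, move R, go to q1
q1 | __1[2]211   read 2 → write 1, move R, go to q1
q1 | __11[2]11   read 2 → write 1, move R, go to q1
q1 | __111[1]1   read 1 → write _, move L, go to q0
q0 | __11[1]_1   read 1 → write _, move L, go to q0
q0 | __1[1]__1   read 1 → write _, move L, go to q0
q0 | __[1]___1   read 1 → write _, move L, go to q0
q0 | _[_]____1   read _ → write _, move L, go to q2
q2 | [_]_____1
M halts after 8 transitions.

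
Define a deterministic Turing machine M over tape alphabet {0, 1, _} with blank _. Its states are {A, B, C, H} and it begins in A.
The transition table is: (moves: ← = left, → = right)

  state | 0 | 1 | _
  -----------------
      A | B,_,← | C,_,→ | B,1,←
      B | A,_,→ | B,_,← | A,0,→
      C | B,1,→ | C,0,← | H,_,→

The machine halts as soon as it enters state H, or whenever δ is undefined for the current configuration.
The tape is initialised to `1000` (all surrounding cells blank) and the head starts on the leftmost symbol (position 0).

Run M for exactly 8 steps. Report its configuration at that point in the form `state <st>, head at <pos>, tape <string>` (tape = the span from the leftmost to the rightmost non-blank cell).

A | [1]000_   read 1 → write _, move →, go to C
C | _[0]00_   read 0 → write 1, move →, go to B
B | _1[0]0_   read 0 → write _, move →, go to A
A | _1_[0]_   read 0 → write _, move ←, go to B
B | _1[_]__   read _ → write 0, move →, go to A
A | _10[_]_   read _ → write 1, move ←, go to B
B | _1[0]1_   read 0 → write _, move →, go to A
A | _1_[1]_   read 1 → write _, move →, go to C
C | _1__[_]
After 8 steps: state C, head at 4, tape 1.

state C, head at 4, tape 1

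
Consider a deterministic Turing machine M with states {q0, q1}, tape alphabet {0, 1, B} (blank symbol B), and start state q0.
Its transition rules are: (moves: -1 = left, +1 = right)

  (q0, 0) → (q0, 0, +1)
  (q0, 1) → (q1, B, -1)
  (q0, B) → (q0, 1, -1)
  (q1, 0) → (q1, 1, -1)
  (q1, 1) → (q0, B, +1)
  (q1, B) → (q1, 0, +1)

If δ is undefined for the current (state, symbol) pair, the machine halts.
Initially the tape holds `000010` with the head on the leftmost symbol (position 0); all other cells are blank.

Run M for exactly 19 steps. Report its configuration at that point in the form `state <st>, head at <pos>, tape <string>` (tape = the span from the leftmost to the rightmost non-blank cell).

state q1, head at 5, tape 0000000

state=q0 head=0 tape=B[0]00010   (q0,0)→(q0,0,+1)
state=q0 head=1 tape=B0[0]0010   (q0,0)→(q0,0,+1)
state=q0 head=2 tape=B00[0]010   (q0,0)→(q0,0,+1)
state=q0 head=3 tape=B000[0]10   (q0,0)→(q0,0,+1)
state=q0 head=4 tape=B0000[1]0   (q0,1)→(q1,B,-1)
state=q1 head=3 tape=B000[0]B0   (q1,0)→(q1,1,-1)
state=q1 head=2 tape=B00[0]1B0   (q1,0)→(q1,1,-1)
state=q1 head=1 tape=B0[0]11B0   (q1,0)→(q1,1,-1)
state=q1 head=0 tape=B[0]111B0   (q1,0)→(q1,1,-1)
state=q1 head=-1 tape=[B]1111B0   (q1,B)→(q1,0,+1)
state=q1 head=0 tape=0[1]111B0   (q1,1)→(q0,B,+1)
state=q0 head=1 tape=0B[1]11B0   (q0,1)→(q1,B,-1)
state=q1 head=0 tape=0[B]B11B0   (q1,B)→(q1,0,+1)
state=q1 head=1 tape=00[B]11B0   (q1,B)→(q1,0,+1)
state=q1 head=2 tape=000[1]1B0   (q1,1)→(q0,B,+1)
state=q0 head=3 tape=000B[1]B0   (q0,1)→(q1,B,-1)
state=q1 head=2 tape=000[B]BB0   (q1,B)→(q1,0,+1)
state=q1 head=3 tape=0000[B]B0   (q1,B)→(q1,0,+1)
state=q1 head=4 tape=00000[B]0   (q1,B)→(q1,0,+1)
state=q1 head=5 tape=000000[0]
After 19 steps: state q1, head at 5, tape 0000000.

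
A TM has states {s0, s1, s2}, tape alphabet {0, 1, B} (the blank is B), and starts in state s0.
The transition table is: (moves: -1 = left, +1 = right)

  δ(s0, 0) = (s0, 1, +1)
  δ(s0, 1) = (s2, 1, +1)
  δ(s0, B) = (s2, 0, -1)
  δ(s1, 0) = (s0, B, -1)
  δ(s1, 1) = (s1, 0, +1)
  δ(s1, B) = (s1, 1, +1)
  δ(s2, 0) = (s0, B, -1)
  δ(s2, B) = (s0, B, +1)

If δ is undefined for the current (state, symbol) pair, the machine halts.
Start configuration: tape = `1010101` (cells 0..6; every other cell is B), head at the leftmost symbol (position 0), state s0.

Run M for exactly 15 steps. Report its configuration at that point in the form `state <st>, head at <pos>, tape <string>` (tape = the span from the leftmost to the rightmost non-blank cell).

state=s0 head=0 tape=[1]010101BB   (s0,1)→(s2,1,+1)
state=s2 head=1 tape=1[0]10101BB   (s2,0)→(s0,B,-1)
state=s0 head=0 tape=[1]B10101BB   (s0,1)→(s2,1,+1)
state=s2 head=1 tape=1[B]10101BB   (s2,B)→(s0,B,+1)
state=s0 head=2 tape=1B[1]0101BB   (s0,1)→(s2,1,+1)
state=s2 head=3 tape=1B1[0]101BB   (s2,0)→(s0,B,-1)
state=s0 head=2 tape=1B[1]B101BB   (s0,1)→(s2,1,+1)
state=s2 head=3 tape=1B1[B]101BB   (s2,B)→(s0,B,+1)
state=s0 head=4 tape=1B1B[1]01BB   (s0,1)→(s2,1,+1)
state=s2 head=5 tape=1B1B1[0]1BB   (s2,0)→(s0,B,-1)
state=s0 head=4 tape=1B1B[1]B1BB   (s0,1)→(s2,1,+1)
state=s2 head=5 tape=1B1B1[B]1BB   (s2,B)→(s0,B,+1)
state=s0 head=6 tape=1B1B1B[1]BB   (s0,1)→(s2,1,+1)
state=s2 head=7 tape=1B1B1B1[B]B   (s2,B)→(s0,B,+1)
state=s0 head=8 tape=1B1B1B1B[B]   (s0,B)→(s2,0,-1)
state=s2 head=7 tape=1B1B1B1[B]0
After 15 steps: state s2, head at 7, tape 1B1B1B1B0.

state s2, head at 7, tape 1B1B1B1B0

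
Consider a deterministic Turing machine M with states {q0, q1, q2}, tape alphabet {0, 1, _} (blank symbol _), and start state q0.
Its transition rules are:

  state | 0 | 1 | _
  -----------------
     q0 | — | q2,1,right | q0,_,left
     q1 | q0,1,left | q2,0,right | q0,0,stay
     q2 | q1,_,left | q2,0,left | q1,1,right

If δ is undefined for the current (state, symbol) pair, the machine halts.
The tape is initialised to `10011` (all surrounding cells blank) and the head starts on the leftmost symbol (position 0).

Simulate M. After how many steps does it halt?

10

q0 | _[1]0011   read 1 → write 1, move right, go to q2
q2 | _1[0]011   read 0 → write _, move left, go to q1
q1 | _[1]_011   read 1 → write 0, move right, go to q2
q2 | _0[_]011   read _ → write 1, move right, go to q1
q1 | _01[0]11   read 0 → write 1, move left, go to q0
q0 | _0[1]111   read 1 → write 1, move right, go to q2
q2 | _01[1]11   read 1 → write 0, move left, go to q2
q2 | _0[1]011   read 1 → write 0, move left, go to q2
q2 | _[0]0011   read 0 → write _, move left, go to q1
q1 | [_]_0011   read _ → write 0, move stay, go to q0
q0 | [0]_0011
M halts after 10 transitions.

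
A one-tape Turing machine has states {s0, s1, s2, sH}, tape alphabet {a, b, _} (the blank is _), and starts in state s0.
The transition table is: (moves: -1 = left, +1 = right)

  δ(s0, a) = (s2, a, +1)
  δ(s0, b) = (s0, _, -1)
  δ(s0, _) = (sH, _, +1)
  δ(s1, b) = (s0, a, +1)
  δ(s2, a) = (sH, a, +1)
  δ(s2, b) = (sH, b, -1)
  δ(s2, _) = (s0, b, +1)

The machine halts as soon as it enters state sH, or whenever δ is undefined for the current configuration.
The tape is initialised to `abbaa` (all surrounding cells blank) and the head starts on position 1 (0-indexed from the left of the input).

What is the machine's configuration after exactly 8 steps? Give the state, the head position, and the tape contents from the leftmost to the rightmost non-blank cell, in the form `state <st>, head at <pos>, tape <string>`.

state sH, head at 3, tape ab_aa

state=s0 head=1 tape=a[b]baa   (s0,b)→(s0,_,-1)
state=s0 head=0 tape=[a]_baa   (s0,a)→(s2,a,+1)
state=s2 head=1 tape=a[_]baa   (s2,_)→(s0,b,+1)
state=s0 head=2 tape=ab[b]aa   (s0,b)→(s0,_,-1)
state=s0 head=1 tape=a[b]_aa   (s0,b)→(s0,_,-1)
state=s0 head=0 tape=[a]__aa   (s0,a)→(s2,a,+1)
state=s2 head=1 tape=a[_]_aa   (s2,_)→(s0,b,+1)
state=s0 head=2 tape=ab[_]aa   (s0,_)→(sH,_,+1)
state=sH head=3 tape=ab_[a]a
After 8 steps: state sH, head at 3, tape ab_aa.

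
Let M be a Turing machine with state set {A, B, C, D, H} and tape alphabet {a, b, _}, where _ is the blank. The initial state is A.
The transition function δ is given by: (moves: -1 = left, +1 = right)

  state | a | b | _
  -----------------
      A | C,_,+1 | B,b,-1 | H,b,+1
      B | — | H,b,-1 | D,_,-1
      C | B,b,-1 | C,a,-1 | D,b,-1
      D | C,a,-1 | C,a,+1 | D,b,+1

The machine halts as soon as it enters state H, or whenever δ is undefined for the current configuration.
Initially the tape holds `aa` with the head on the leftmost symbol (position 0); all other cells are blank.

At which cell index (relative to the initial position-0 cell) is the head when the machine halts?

state=A head=0 tape=___[a]a_   (A,a)→(C,_,+1)
state=C head=1 tape=____[a]_   (C,a)→(B,b,-1)
state=B head=0 tape=___[_]b_   (B,_)→(D,_,-1)
state=D head=-1 tape=__[_]_b_   (D,_)→(D,b,+1)
state=D head=0 tape=__b[_]b_   (D,_)→(D,b,+1)
state=D head=1 tape=__bb[b]_   (D,b)→(C,a,+1)
state=C head=2 tape=__bba[_]   (C,_)→(D,b,-1)
state=D head=1 tape=__bb[a]b   (D,a)→(C,a,-1)
state=C head=0 tape=__b[b]ab   (C,b)→(C,a,-1)
state=C head=-1 tape=__[b]aab   (C,b)→(C,a,-1)
state=C head=-2 tape=_[_]aaab   (C,_)→(D,b,-1)
state=D head=-3 tape=[_]baaab   (D,_)→(D,b,+1)
state=D head=-2 tape=b[b]aaab   (D,b)→(C,a,+1)
state=C head=-1 tape=ba[a]aab   (C,a)→(B,b,-1)
state=B head=-2 tape=b[a]baab
At halt the head is at cell -2.

-2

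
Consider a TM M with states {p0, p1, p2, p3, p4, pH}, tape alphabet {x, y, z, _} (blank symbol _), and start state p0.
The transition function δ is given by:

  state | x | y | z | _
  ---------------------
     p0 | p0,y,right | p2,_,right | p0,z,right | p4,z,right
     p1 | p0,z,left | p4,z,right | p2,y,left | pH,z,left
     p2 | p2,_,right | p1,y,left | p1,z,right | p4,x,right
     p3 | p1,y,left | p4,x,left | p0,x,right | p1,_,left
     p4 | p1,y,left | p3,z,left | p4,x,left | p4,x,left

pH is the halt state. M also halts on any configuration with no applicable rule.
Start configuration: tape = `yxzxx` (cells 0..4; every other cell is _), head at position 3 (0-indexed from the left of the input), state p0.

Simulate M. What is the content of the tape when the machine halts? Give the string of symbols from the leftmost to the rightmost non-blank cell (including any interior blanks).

p0 | __yxz[x]x____   read x → write y, move right, go to p0
p0 | __yxzy[x]____   read x → write y, move right, go to p0
p0 | __yxzyy[_]___   read _ → write z, move right, go to p4
p4 | __yxzyyz[_]__   read _ → write x, move left, go to p4
p4 | __yxzyy[z]x__   read z → write x, move left, go to p4
p4 | __yxzy[y]xx__   read y → write z, move left, go to p3
p3 | __yxz[y]zxx__   read y → write x, move left, go to p4
p4 | __yx[z]xzxx__   read z → write x, move left, go to p4
p4 | __y[x]xxzxx__   read x → write y, move left, go to p1
p1 | __[y]yxxzxx__   read y → write z, move right, go to p4
p4 | __z[y]xxzxx__   read y → write z, move left, go to p3
p3 | __[z]zxxzxx__   read z → write x, move right, go to p0
p0 | __x[z]xxzxx__   read z → write z, move right, go to p0
p0 | __xz[x]xzxx__   read x → write y, move right, go to p0
p0 | __xzy[x]zxx__   read x → write y, move right, go to p0
p0 | __xzyy[z]xx__   read z → write z, move right, go to p0
p0 | __xzyyz[x]x__   read x → write y, move right, go to p0
p0 | __xzyyzy[x]__   read x → write y, move right, go to p0
p0 | __xzyyzyy[_]_   read _ → write z, move right, go to p4
p4 | __xzyyzyyz[_]   read _ → write x, move left, go to p4
p4 | __xzyyzyy[z]x   read z → write x, move left, go to p4
p4 | __xzyyzy[y]xx   read y → write z, move left, go to p3
p3 | __xzyyz[y]zxx   read y → write x, move left, go to p4
p4 | __xzyy[z]xzxx   read z → write x, move left, go to p4
p4 | __xzy[y]xxzxx   read y → write z, move left, go to p3
p3 | __xz[y]zxxzxx   read y → write x, move left, go to p4
p4 | __x[z]xzxxzxx   read z → write x, move left, go to p4
p4 | __[x]xxzxxzxx   read x → write y, move left, go to p1
p1 | _[_]yxxzxxzxx   read _ → write z, move left, go to pH
pH | [_]zyxxzxxzxx
The non-blank tape span at halt is zyxxzxxzxx.

zyxxzxxzxx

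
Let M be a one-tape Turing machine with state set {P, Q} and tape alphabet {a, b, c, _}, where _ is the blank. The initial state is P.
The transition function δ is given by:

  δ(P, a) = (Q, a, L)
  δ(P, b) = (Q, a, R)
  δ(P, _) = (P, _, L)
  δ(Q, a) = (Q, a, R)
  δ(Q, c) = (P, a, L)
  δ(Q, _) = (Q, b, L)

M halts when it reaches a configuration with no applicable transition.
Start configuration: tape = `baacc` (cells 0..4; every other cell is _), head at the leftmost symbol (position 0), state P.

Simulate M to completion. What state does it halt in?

P | [b]aacc_   read b → write a, move R, go to Q
Q | a[a]acc_   read a → write a, move R, go to Q
Q | aa[a]cc_   read a → write a, move R, go to Q
Q | aaa[c]c_   read c → write a, move L, go to P
P | aa[a]ac_   read a → write a, move L, go to Q
Q | a[a]aac_   read a → write a, move R, go to Q
Q | aa[a]ac_   read a → write a, move R, go to Q
Q | aaa[a]c_   read a → write a, move R, go to Q
Q | aaaa[c]_   read c → write a, move L, go to P
P | aaa[a]a_   read a → write a, move L, go to Q
Q | aa[a]aa_   read a → write a, move R, go to Q
Q | aaa[a]a_   read a → write a, move R, go to Q
Q | aaaa[a]_   read a → write a, move R, go to Q
Q | aaaaa[_]   read _ → write b, move L, go to Q
Q | aaaa[a]b   read a → write a, move R, go to Q
Q | aaaaa[b]
No transition is defined for (Q, b); M halts in state Q.

Q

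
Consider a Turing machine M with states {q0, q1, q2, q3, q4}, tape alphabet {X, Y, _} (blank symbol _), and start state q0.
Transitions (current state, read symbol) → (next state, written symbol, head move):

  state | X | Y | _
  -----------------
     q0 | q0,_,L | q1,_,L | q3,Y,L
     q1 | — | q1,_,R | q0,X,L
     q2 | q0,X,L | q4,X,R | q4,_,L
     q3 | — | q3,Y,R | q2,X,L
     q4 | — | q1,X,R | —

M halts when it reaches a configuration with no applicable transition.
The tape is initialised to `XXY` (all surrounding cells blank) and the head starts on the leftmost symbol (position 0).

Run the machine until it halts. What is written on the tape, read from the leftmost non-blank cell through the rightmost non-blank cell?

XY_XY

state=q0 head=0 tape=____[X]XY   (q0,X)→(q0,_,L)
state=q0 head=-1 tape=___[_]_XY   (q0,_)→(q3,Y,L)
state=q3 head=-2 tape=__[_]Y_XY   (q3,_)→(q2,X,L)
state=q2 head=-3 tape=_[_]XY_XY   (q2,_)→(q4,_,L)
state=q4 head=-4 tape=[_]_XY_XY
The non-blank tape span at halt is XY_XY.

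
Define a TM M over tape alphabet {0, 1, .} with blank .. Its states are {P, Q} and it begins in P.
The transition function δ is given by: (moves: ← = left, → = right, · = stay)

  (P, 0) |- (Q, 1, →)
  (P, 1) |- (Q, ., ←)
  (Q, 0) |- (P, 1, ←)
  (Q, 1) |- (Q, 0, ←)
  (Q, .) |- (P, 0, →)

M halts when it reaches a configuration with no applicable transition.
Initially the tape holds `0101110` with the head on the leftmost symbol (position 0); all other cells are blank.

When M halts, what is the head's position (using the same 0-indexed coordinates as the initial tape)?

-2

P | ..[0]101110   read 0 → write 1, move →, go to Q
Q | ..1[1]01110   read 1 → write 0, move ←, go to Q
Q | ..[1]001110   read 1 → write 0, move ←, go to Q
Q | .[.]0001110   read . → write 0, move →, go to P
P | .0[0]001110   read 0 → write 1, move →, go to Q
Q | .01[0]01110   read 0 → write 1, move ←, go to P
P | .0[1]101110   read 1 → write ., move ←, go to Q
Q | .[0].101110   read 0 → write 1, move ←, go to P
P | [.]1.101110
At halt the head is at cell -2.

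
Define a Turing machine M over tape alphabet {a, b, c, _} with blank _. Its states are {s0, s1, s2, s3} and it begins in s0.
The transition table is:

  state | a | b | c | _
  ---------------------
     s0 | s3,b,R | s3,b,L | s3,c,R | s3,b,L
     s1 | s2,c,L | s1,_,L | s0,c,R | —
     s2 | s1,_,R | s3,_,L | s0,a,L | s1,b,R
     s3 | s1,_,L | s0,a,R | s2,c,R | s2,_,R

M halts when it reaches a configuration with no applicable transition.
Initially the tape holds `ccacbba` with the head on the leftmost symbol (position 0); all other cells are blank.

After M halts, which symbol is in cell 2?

state=s0 head=0 tape=[c]cacbba   (s0,c)→(s3,c,R)
state=s3 head=1 tape=c[c]acbba   (s3,c)→(s2,c,R)
state=s2 head=2 tape=cc[a]cbba   (s2,a)→(s1,_,R)
state=s1 head=3 tape=cc_[c]bba   (s1,c)→(s0,c,R)
state=s0 head=4 tape=cc_c[b]ba   (s0,b)→(s3,b,L)
state=s3 head=3 tape=cc_[c]bba   (s3,c)→(s2,c,R)
state=s2 head=4 tape=cc_c[b]ba   (s2,b)→(s3,_,L)
state=s3 head=3 tape=cc_[c]_ba   (s3,c)→(s2,c,R)
state=s2 head=4 tape=cc_c[_]ba   (s2,_)→(s1,b,R)
state=s1 head=5 tape=cc_cb[b]a   (s1,b)→(s1,_,L)
state=s1 head=4 tape=cc_c[b]_a   (s1,b)→(s1,_,L)
state=s1 head=3 tape=cc_[c]__a   (s1,c)→(s0,c,R)
state=s0 head=4 tape=cc_c[_]_a   (s0,_)→(s3,b,L)
state=s3 head=3 tape=cc_[c]b_a   (s3,c)→(s2,c,R)
state=s2 head=4 tape=cc_c[b]_a   (s2,b)→(s3,_,L)
state=s3 head=3 tape=cc_[c]__a   (s3,c)→(s2,c,R)
state=s2 head=4 tape=cc_c[_]_a   (s2,_)→(s1,b,R)
state=s1 head=5 tape=cc_cb[_]a
Cell 2 holds _ when M halts.

_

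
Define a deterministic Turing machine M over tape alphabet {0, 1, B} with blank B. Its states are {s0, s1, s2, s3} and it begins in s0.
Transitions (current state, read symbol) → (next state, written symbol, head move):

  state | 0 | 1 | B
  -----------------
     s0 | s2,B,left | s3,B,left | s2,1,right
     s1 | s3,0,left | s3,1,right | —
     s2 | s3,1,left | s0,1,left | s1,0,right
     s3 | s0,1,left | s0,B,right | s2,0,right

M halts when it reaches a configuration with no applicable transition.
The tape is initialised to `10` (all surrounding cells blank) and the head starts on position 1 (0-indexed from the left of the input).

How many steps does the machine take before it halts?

state=s0 head=1 tape=BB1[0]BB   (s0,0)→(s2,B,left)
state=s2 head=0 tape=BB[1]BBB   (s2,1)→(s0,1,left)
state=s0 head=-1 tape=B[B]1BBB   (s0,B)→(s2,1,right)
state=s2 head=0 tape=B1[1]BBB   (s2,1)→(s0,1,left)
state=s0 head=-1 tape=B[1]1BBB   (s0,1)→(s3,B,left)
state=s3 head=-2 tape=[B]B1BBB   (s3,B)→(s2,0,right)
state=s2 head=-1 tape=0[B]1BBB   (s2,B)→(s1,0,right)
state=s1 head=0 tape=00[1]BBB   (s1,1)→(s3,1,right)
state=s3 head=1 tape=001[B]BB   (s3,B)→(s2,0,right)
state=s2 head=2 tape=0010[B]B   (s2,B)→(s1,0,right)
state=s1 head=3 tape=00100[B]
M halts after 10 transitions.

10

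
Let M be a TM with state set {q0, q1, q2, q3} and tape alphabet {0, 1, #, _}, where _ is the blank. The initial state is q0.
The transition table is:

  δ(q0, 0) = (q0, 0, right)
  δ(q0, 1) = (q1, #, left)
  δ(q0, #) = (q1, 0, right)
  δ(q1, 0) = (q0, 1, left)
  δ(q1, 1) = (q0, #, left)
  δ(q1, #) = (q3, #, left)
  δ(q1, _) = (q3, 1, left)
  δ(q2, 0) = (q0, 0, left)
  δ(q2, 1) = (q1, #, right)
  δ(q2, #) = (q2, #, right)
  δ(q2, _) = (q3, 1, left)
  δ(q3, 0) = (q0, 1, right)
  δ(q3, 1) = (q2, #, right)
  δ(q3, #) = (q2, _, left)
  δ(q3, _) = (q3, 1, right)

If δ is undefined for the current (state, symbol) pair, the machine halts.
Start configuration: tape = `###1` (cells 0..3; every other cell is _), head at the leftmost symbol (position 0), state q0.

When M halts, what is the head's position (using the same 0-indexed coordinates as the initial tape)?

q0 | _[#]##1__   read # → write 0, move right, go to q1
q1 | _0[#]#1__   read # → write #, move left, go to q3
q3 | _[0]##1__   read 0 → write 1, move right, go to q0
q0 | _1[#]#1__   read # → write 0, move right, go to q1
q1 | _10[#]1__   read # → write #, move left, go to q3
q3 | _1[0]#1__   read 0 → write 1, move right, go to q0
q0 | _11[#]1__   read # → write 0, move right, go to q1
q1 | _110[1]__   read 1 → write #, move left, go to q0
q0 | _11[0]#__   read 0 → write 0, move right, go to q0
q0 | _110[#]__   read # → write 0, move right, go to q1
q1 | _1100[_]_   read _ → write 1, move left, go to q3
q3 | _110[0]1_   read 0 → write 1, move right, go to q0
q0 | _1101[1]_   read 1 → write #, move left, go to q1
q1 | _110[1]#_   read 1 → write #, move left, go to q0
q0 | _11[0]##_   read 0 → write 0, move right, go to q0
q0 | _110[#]#_   read # → write 0, move right, go to q1
q1 | _1100[#]_   read # → write #, move left, go to q3
q3 | _110[0]#_   read 0 → write 1, move right, go to q0
q0 | _1101[#]_   read # → write 0, move right, go to q1
q1 | _11010[_]   read _ → write 1, move left, go to q3
q3 | _1101[0]1   read 0 → write 1, move right, go to q0
q0 | _11011[1]   read 1 → write #, move left, go to q1
q1 | _1101[1]#   read 1 → write #, move left, go to q0
q0 | _110[1]##   read 1 → write #, move left, go to q1
q1 | _11[0]###   read 0 → write 1, move left, go to q0
q0 | _1[1]1###   read 1 → write #, move left, go to q1
q1 | _[1]#1###   read 1 → write #, move left, go to q0
q0 | [_]##1###
At halt the head is at cell -1.

-1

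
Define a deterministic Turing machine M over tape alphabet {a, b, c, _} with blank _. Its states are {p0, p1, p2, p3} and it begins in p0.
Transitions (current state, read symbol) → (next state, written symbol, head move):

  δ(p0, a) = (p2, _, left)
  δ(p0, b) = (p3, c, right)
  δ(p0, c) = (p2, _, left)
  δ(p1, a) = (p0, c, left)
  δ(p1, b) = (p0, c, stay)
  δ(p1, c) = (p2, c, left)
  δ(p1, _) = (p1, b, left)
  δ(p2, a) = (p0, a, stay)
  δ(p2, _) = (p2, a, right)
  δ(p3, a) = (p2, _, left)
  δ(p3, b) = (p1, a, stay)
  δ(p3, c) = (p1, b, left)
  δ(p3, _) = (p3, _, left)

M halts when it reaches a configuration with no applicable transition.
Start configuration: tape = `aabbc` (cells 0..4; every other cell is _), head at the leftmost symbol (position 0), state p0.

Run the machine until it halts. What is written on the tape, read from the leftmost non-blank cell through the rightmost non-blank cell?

aaaabbc

state=p0 head=0 tape=__[a]abbc   (p0,a)→(p2,_,left)
state=p2 head=-1 tape=_[_]_abbc   (p2,_)→(p2,a,right)
state=p2 head=0 tape=_a[_]abbc   (p2,_)→(p2,a,right)
state=p2 head=1 tape=_aa[a]bbc   (p2,a)→(p0,a,stay)
state=p0 head=1 tape=_aa[a]bbc   (p0,a)→(p2,_,left)
state=p2 head=0 tape=_a[a]_bbc   (p2,a)→(p0,a,stay)
state=p0 head=0 tape=_a[a]_bbc   (p0,a)→(p2,_,left)
state=p2 head=-1 tape=_[a]__bbc   (p2,a)→(p0,a,stay)
state=p0 head=-1 tape=_[a]__bbc   (p0,a)→(p2,_,left)
state=p2 head=-2 tape=[_]___bbc   (p2,_)→(p2,a,right)
state=p2 head=-1 tape=a[_]__bbc   (p2,_)→(p2,a,right)
state=p2 head=0 tape=aa[_]_bbc   (p2,_)→(p2,a,right)
state=p2 head=1 tape=aaa[_]bbc   (p2,_)→(p2,a,right)
state=p2 head=2 tape=aaaa[b]bc
The non-blank tape span at halt is aaaabbc.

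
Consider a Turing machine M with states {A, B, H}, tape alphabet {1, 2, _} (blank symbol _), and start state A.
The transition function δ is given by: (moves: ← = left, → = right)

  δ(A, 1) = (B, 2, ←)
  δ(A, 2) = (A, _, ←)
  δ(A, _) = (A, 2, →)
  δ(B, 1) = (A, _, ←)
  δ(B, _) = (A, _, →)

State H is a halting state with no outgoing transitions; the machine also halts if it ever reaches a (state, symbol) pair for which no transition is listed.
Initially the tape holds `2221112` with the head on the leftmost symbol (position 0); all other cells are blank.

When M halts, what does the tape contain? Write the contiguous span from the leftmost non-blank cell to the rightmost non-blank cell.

A | ___[2]221112   read 2 → write _, move ←, go to A
A | __[_]_221112   read _ → write 2, move →, go to A
A | __2[_]221112   read _ → write 2, move →, go to A
A | __22[2]21112   read 2 → write _, move ←, go to A
A | __2[2]_21112   read 2 → write _, move ←, go to A
A | __[2]__21112   read 2 → write _, move ←, go to A
A | _[_]___21112   read _ → write 2, move →, go to A
A | _2[_]__21112   read _ → write 2, move →, go to A
A | _22[_]_21112   read _ → write 2, move →, go to A
A | _222[_]21112   read _ → write 2, move →, go to A
A | _2222[2]1112   read 2 → write _, move ←, go to A
A | _222[2]_1112   read 2 → write _, move ←, go to A
A | _22[2]__1112   read 2 → write _, move ←, go to A
A | _2[2]___1112   read 2 → write _, move ←, go to A
A | _[2]____1112   read 2 → write _, move ←, go to A
A | [_]_____1112   read _ → write 2, move →, go to A
A | 2[_]____1112   read _ → write 2, move →, go to A
A | 22[_]___1112   read _ → write 2, move →, go to A
A | 222[_]__1112   read _ → write 2, move →, go to A
A | 2222[_]_1112   read _ → write 2, move →, go to A
A | 22222[_]1112   read _ → write 2, move →, go to A
A | 222222[1]112   read 1 → write 2, move ←, go to B
B | 22222[2]2112
The non-blank tape span at halt is 2222222112.

2222222112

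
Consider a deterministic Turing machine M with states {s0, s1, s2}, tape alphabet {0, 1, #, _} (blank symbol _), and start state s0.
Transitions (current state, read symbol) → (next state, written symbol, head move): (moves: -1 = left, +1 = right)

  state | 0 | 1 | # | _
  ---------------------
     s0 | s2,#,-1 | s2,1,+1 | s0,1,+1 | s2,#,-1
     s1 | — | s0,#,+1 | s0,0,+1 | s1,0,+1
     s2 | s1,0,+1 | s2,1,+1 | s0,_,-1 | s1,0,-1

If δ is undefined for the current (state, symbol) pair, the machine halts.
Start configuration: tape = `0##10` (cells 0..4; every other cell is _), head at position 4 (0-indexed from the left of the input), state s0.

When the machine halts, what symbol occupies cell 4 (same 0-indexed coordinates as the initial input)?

state=s0 head=4 tape=__0##1[0]   (s0,0)→(s2,#,-1)
state=s2 head=3 tape=__0##[1]#   (s2,1)→(s2,1,+1)
state=s2 head=4 tape=__0##1[#]   (s2,#)→(s0,_,-1)
state=s0 head=3 tape=__0##[1]_   (s0,1)→(s2,1,+1)
state=s2 head=4 tape=__0##1[_]   (s2,_)→(s1,0,-1)
state=s1 head=3 tape=__0##[1]0   (s1,1)→(s0,#,+1)
state=s0 head=4 tape=__0###[0]   (s0,0)→(s2,#,-1)
state=s2 head=3 tape=__0##[#]#   (s2,#)→(s0,_,-1)
state=s0 head=2 tape=__0#[#]_#   (s0,#)→(s0,1,+1)
state=s0 head=3 tape=__0#1[_]#   (s0,_)→(s2,#,-1)
state=s2 head=2 tape=__0#[1]##   (s2,1)→(s2,1,+1)
state=s2 head=3 tape=__0#1[#]#   (s2,#)→(s0,_,-1)
state=s0 head=2 tape=__0#[1]_#   (s0,1)→(s2,1,+1)
state=s2 head=3 tape=__0#1[_]#   (s2,_)→(s1,0,-1)
state=s1 head=2 tape=__0#[1]0#   (s1,1)→(s0,#,+1)
state=s0 head=3 tape=__0##[0]#   (s0,0)→(s2,#,-1)
state=s2 head=2 tape=__0#[#]##   (s2,#)→(s0,_,-1)
state=s0 head=1 tape=__0[#]_##   (s0,#)→(s0,1,+1)
state=s0 head=2 tape=__01[_]##   (s0,_)→(s2,#,-1)
state=s2 head=1 tape=__0[1]###   (s2,1)→(s2,1,+1)
state=s2 head=2 tape=__01[#]##   (s2,#)→(s0,_,-1)
state=s0 head=1 tape=__0[1]_##   (s0,1)→(s2,1,+1)
state=s2 head=2 tape=__01[_]##   (s2,_)→(s1,0,-1)
state=s1 head=1 tape=__0[1]0##   (s1,1)→(s0,#,+1)
state=s0 head=2 tape=__0#[0]##   (s0,0)→(s2,#,-1)
state=s2 head=1 tape=__0[#]###   (s2,#)→(s0,_,-1)
state=s0 head=0 tape=__[0]_###   (s0,0)→(s2,#,-1)
state=s2 head=-1 tape=_[_]#_###   (s2,_)→(s1,0,-1)
state=s1 head=-2 tape=[_]0#_###   (s1,_)→(s1,0,+1)
state=s1 head=-1 tape=0[0]#_###
Cell 4 holds # when M halts.

#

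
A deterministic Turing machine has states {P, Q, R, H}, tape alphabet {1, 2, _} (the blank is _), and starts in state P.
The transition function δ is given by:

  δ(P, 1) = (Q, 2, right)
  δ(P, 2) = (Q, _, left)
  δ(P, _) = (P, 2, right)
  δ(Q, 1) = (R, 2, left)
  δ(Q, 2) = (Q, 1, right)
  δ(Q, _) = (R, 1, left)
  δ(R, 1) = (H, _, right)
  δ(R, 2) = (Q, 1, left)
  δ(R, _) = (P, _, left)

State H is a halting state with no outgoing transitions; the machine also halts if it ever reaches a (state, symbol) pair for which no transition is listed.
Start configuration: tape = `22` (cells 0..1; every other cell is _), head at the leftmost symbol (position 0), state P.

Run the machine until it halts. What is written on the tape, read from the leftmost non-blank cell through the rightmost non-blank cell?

P | ___[2]2   read 2 → write _, move left, go to Q
Q | __[_]_2   read _ → write 1, move left, go to R
R | _[_]1_2   read _ → write _, move left, go to P
P | [_]_1_2   read _ → write 2, move right, go to P
P | 2[_]1_2   read _ → write 2, move right, go to P
P | 22[1]_2   read 1 → write 2, move right, go to Q
Q | 222[_]2   read _ → write 1, move left, go to R
R | 22[2]12   read 2 → write 1, move left, go to Q
Q | 2[2]112   read 2 → write 1, move right, go to Q
Q | 21[1]12   read 1 → write 2, move left, go to R
R | 2[1]212   read 1 → write _, move right, go to H
H | 2_[2]12
The non-blank tape span at halt is 2_212.

2_212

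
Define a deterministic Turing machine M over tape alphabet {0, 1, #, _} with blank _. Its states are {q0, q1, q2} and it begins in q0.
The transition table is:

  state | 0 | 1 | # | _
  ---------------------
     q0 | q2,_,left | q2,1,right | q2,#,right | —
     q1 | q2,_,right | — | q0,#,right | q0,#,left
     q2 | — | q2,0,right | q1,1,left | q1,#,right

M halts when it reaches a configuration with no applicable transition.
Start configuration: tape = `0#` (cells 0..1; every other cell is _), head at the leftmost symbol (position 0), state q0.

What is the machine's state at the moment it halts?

state=q0 head=0 tape=_[0]#   (q0,0)→(q2,_,left)
state=q2 head=-1 tape=[_]_#   (q2,_)→(q1,#,right)
state=q1 head=0 tape=#[_]#   (q1,_)→(q0,#,left)
state=q0 head=-1 tape=[#]##   (q0,#)→(q2,#,right)
state=q2 head=0 tape=#[#]#   (q2,#)→(q1,1,left)
state=q1 head=-1 tape=[#]1#   (q1,#)→(q0,#,right)
state=q0 head=0 tape=#[1]#   (q0,1)→(q2,1,right)
state=q2 head=1 tape=#1[#]   (q2,#)→(q1,1,left)
state=q1 head=0 tape=#[1]1
No transition is defined for (q1, 1); M halts in state q1.

q1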